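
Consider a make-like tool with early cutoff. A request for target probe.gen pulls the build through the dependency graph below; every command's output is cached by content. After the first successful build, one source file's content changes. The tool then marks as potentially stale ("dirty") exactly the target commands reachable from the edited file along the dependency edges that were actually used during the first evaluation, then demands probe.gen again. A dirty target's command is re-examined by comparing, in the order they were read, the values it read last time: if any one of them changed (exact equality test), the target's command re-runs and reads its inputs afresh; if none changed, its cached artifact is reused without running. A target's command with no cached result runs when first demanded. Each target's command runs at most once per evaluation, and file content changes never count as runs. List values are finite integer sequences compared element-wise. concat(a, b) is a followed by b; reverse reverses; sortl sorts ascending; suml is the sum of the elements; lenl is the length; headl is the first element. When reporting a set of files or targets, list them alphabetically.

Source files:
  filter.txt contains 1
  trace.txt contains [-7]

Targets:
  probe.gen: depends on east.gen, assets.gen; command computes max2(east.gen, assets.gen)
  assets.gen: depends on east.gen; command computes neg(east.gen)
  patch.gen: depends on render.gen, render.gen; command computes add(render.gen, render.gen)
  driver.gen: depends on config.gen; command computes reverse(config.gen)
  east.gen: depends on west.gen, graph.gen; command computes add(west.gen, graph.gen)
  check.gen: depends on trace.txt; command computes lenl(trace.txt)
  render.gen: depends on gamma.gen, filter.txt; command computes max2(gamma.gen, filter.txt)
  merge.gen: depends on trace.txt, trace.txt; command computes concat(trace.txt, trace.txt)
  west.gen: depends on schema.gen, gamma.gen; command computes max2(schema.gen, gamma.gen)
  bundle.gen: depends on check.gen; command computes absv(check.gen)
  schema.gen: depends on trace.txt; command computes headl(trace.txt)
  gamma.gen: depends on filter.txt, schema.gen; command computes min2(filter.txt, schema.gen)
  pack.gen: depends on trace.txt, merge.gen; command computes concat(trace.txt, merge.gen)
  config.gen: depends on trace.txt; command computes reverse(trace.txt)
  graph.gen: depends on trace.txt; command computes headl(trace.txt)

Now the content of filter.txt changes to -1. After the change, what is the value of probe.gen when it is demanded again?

Demanding probe.gen again yields 14.
Note the absorption at gamma.gen: it re-runs yet its value is the same, leaving the output's value untouched.

First demand of the output computes:
  graph.gen = headl([-7]) = -7
  schema.gen = headl([-7]) = -7
  gamma.gen = min2(1, -7) = -7
  west.gen = max2(-7, -7) = -7
  east.gen = add(-7, -7) = -14
  assets.gen = neg(-14) = 14
  probe.gen = max2(-14, 14) = 14

After the edit, cleaning proceeds:
  gamma.gen: a read changed (filter.txt 1->-1) — executes, giving -7 — identical to its old value.
  west.gen: dirty, but its reads are unchanged (schema.gen unchanged, gamma.gen unchanged); cached -7 stands.
  east.gen: dirty, but its reads are unchanged (west.gen unchanged, graph.gen unchanged); cached -14 stands.
  assets.gen: dirty, but its reads are unchanged (east.gen unchanged); cached 14 stands.
  probe.gen: dirty, but its reads are unchanged (east.gen unchanged, assets.gen unchanged); cached 14 stands.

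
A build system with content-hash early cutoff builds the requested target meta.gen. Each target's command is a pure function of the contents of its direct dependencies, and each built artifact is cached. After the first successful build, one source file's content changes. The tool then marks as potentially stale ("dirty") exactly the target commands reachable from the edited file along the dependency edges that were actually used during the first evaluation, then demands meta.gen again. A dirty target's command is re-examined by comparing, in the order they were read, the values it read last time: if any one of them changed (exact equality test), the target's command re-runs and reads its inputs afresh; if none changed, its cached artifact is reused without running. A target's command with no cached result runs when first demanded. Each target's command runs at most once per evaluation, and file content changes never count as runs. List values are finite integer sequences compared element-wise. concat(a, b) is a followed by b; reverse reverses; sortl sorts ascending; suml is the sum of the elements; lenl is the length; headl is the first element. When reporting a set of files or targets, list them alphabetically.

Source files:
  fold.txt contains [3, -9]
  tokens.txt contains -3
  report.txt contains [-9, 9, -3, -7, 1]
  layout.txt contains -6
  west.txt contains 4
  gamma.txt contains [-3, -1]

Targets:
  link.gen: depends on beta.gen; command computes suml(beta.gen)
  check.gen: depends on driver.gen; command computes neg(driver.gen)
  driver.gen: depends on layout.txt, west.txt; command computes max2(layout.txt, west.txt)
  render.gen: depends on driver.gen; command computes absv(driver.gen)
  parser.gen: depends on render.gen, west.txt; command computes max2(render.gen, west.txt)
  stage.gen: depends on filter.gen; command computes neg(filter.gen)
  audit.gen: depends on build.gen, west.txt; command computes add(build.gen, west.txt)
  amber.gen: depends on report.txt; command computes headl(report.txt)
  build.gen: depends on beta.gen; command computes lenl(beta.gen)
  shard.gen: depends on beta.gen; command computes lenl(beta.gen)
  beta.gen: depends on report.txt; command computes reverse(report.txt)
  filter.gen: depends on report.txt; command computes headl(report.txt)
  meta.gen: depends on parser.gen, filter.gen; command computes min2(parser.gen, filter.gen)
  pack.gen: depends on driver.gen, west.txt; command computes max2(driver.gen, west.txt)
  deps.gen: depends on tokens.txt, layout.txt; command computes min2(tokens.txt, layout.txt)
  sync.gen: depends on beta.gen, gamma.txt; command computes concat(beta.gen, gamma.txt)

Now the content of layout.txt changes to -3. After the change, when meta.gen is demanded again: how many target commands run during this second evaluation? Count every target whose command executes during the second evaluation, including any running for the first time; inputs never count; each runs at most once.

Target commands that run: driver.gen — 1 in total.
Key observation: the change is absorbed at driver.gen — it re-runs but produces the same value, and the output's value is unchanged.

First evaluation (everything demanded from the output):
  driver.gen = max2(-6, 4) = 4
  filter.gen = headl([-9, 9, -3, -7, 1]) = -9
  render.gen = absv(4) = 4
  parser.gen = max2(4, 4) = 4
  meta.gen = min2(4, -9) = -9

Propagation after the edit:
  driver.gen: runs — layout.txt -6->-3; result 4 (same value as before).
  render.gen: checked — values it read are unchanged (driver.gen unchanged); reused cached 4 without running.
  parser.gen: checked — values it read are unchanged (render.gen unchanged, west.txt unchanged); reused cached 4 without running.
  meta.gen: checked — values it read are unchanged (parser.gen unchanged, filter.gen unchanged); reused cached -9 without running.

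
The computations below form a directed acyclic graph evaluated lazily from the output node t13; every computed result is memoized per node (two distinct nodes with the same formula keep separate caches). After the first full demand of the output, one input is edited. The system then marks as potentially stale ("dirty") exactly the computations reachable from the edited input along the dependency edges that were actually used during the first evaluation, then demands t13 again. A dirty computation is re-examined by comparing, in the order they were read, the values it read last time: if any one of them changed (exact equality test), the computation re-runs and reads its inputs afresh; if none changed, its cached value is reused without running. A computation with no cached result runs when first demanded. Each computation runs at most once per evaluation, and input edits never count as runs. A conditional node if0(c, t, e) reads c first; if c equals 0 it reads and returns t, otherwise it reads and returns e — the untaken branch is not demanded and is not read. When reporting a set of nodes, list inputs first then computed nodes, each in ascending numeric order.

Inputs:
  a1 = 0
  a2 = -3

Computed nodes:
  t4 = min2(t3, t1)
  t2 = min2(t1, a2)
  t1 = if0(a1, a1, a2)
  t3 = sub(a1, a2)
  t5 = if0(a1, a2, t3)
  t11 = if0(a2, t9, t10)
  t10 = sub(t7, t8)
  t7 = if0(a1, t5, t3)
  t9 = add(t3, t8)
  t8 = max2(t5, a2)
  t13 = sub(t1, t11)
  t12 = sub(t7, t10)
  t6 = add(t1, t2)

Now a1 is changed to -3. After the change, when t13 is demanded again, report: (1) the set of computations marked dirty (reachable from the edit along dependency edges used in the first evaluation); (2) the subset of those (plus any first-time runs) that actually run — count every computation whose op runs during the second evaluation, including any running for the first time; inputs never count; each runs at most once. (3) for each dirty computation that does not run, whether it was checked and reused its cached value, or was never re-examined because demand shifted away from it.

First demand of the output computes:
  t1 = if0(a1=0 -> then branch a1) = 0
  t5 = if0(a1=0 -> then branch a2) = -3
  t7 = if0(a1=0 -> then branch t5) = -3
  t8 = max2(-3, -3) = -3
  t10 = sub(-3, -3) = 0
  t11 = if0(a2=-3 -> else branch t10) = 0
  t13 = sub(0, 0) = 0

After the edit, cleaning proceeds:
  t1: a read changed (a1 0->-3; a1 0->-3) — executes, giving -3.
  t3: had never run; runs now, result 0.
  t5: a read changed (a1 0->-3) — executes, giving 0.
  t7: a read changed (a1 0->-3; t5 -3->0) — executes, giving 0.
  t8: a read changed (t5 -3->0) — executes, giving 0.
  t10: a read changed (t7 -3->0; t8 -3->0) — executes, giving 0 — identical to its old value.
  t11: dirty, but its reads are unchanged (a2 unchanged, t10 unchanged); cached 0 stands.
  t13: a read changed (t1 0->-3) — executes, giving -3.

Note the branch switch — t3 had no cache and runs now for the first time.

The edit dirties: t1, t5, t7, t8, t10, t11, t13.
7 computations run: t1, t3, t5, t7, t8, t10, t13.
Cache hits after checking: t11.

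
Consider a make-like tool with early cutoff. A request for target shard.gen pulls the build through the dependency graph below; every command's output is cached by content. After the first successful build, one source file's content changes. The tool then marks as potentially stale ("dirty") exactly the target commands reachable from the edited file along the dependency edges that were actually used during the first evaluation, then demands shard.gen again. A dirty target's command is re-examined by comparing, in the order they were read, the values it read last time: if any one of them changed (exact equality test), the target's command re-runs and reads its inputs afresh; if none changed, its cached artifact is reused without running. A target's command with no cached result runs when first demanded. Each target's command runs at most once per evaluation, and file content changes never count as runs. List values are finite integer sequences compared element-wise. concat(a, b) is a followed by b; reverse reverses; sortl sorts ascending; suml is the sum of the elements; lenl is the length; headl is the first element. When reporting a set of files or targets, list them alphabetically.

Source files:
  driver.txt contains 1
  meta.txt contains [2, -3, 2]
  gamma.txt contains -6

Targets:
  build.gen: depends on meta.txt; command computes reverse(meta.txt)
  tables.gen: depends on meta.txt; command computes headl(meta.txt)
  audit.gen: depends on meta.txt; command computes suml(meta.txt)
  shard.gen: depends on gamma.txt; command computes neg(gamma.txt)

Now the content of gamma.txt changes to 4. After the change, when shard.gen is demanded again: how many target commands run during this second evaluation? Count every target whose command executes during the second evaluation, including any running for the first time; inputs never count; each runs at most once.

First demand of the output computes:
  shard.gen = neg(-6) = 6

After the edit, cleaning proceeds:
  shard.gen: a read changed (gamma.txt -6->4) — executes, giving -4.

1 target commands run: shard.gen.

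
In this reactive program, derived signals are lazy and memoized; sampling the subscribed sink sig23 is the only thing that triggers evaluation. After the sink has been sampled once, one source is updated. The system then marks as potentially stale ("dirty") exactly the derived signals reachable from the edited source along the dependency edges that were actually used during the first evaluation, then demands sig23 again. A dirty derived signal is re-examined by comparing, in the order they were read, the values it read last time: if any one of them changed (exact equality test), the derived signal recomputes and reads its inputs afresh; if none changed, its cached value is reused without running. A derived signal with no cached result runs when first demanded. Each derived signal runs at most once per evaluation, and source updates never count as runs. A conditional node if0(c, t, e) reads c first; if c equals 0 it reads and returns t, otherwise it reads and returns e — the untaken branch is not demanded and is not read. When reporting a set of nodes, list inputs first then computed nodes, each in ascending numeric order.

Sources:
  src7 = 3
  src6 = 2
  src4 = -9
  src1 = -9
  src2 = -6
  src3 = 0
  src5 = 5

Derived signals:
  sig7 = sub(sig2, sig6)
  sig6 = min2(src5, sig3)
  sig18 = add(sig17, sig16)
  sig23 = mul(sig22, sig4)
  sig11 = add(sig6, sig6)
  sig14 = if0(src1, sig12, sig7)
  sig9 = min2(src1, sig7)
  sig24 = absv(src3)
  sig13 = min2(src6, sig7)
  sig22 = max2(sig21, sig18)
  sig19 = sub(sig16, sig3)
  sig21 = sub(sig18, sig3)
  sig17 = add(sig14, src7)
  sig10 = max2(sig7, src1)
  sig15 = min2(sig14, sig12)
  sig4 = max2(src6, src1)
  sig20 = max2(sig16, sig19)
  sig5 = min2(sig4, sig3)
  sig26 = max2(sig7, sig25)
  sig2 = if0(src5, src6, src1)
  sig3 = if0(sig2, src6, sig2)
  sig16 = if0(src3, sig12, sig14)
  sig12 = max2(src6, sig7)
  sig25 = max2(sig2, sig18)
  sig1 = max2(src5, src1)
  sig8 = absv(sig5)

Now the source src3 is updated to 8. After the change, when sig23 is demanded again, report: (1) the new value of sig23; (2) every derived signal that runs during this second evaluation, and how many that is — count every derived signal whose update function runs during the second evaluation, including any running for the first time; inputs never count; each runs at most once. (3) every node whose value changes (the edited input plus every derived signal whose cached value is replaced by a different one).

Demanding sig23 again yields 24.
5 derived signals run: sig16, sig18, sig21, sig22, sig23.
The nodes whose values change: src3, sig16, sig18, sig21, sig22, sig23.

First demand of the output computes:
  sig2 = if0(src5=5 -> else branch src1) = -9
  sig3 = if0(sig2=-9 -> else branch sig2) = -9
  sig4 = max2(2, -9) = 2
  sig6 = min2(5, -9) = -9
  sig7 = sub(-9, -9) = 0
  sig12 = max2(2, 0) = 2
  sig14 = if0(src1=-9 -> else branch sig7) = 0
  sig16 = if0(src3=0 -> then branch sig12) = 2
  sig17 = add(0, 3) = 3
  sig18 = add(3, 2) = 5
  sig21 = sub(5, -9) = 14
  sig22 = max2(14, 5) = 14
  sig23 = mul(14, 2) = 28

After the edit, cleaning proceeds:
  sig16: a read changed (src3 0->8) — executes, giving 0.
  sig18: a read changed (sig16 2->0) — executes, giving 3.
  sig21: a read changed (sig18 5->3) — executes, giving 12.
  sig22: a read changed (sig21 14->12; sig18 5->3) — executes, giving 12.
  sig23: a read changed (sig22 14->12) — executes, giving 24.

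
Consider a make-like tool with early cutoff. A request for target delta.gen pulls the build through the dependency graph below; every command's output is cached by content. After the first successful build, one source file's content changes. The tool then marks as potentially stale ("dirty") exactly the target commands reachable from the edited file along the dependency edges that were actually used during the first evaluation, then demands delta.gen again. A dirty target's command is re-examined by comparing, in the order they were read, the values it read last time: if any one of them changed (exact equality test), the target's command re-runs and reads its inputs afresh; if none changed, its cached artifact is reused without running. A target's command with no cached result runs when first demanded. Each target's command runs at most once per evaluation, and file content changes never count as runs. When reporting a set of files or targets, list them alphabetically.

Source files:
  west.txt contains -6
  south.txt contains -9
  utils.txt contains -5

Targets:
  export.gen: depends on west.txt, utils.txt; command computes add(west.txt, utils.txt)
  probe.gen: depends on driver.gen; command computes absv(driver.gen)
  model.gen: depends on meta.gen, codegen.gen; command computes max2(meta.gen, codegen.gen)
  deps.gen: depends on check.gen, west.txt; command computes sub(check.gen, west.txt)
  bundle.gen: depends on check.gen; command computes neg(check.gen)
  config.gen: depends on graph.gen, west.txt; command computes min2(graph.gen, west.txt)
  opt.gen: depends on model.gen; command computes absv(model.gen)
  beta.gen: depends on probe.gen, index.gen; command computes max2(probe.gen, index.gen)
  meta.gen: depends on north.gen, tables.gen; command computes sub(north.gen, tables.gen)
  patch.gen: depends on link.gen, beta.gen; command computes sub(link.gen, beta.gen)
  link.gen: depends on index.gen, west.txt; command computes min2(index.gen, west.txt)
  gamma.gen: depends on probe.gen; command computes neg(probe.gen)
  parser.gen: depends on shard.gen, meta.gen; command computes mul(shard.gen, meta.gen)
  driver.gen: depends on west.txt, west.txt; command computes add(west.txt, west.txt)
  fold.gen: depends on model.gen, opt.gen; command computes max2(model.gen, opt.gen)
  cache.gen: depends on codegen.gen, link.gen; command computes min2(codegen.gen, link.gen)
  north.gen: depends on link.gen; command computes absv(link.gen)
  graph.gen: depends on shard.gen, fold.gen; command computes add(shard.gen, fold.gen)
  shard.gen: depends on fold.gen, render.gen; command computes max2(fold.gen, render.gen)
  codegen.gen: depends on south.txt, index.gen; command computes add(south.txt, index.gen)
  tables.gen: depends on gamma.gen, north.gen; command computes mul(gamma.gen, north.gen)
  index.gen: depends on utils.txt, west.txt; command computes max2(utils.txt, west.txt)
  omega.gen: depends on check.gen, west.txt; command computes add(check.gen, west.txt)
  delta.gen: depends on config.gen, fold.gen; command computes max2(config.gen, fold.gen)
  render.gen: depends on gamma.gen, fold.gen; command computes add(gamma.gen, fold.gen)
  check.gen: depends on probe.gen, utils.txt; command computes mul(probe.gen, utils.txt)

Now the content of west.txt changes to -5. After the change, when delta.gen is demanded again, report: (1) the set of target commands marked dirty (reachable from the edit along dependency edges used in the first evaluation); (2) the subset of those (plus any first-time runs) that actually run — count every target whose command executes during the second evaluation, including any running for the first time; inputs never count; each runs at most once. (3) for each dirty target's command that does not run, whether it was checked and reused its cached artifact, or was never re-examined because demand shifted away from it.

First demand of the output computes:
  driver.gen = add(-6, -6) = -12
  index.gen = max2(-5, -6) = -5
  codegen.gen = add(-9, -5) = -14
  link.gen = min2(-5, -6) = -6
  north.gen = absv(-6) = 6
  probe.gen = absv(-12) = 12
  gamma.gen = neg(12) = -12
  tables.gen = mul(-12, 6) = -72
  meta.gen = sub(6, -72) = 78
  model.gen = max2(78, -14) = 78
  opt.gen = absv(78) = 78
  fold.gen = max2(78, 78) = 78
  render.gen = add(-12, 78) = 66
  shard.gen = max2(78, 66) = 78
  graph.gen = add(78, 78) = 156
  config.gen = min2(156, -6) = -6
  delta.gen = max2(-6, 78) = 78

After the edit, cleaning proceeds:
  driver.gen: a read changed (west.txt -6->-5; west.txt -6->-5) — executes, giving -10.
  index.gen: a read changed (west.txt -6->-5) — executes, giving -5 — identical to its old value.
  codegen.gen: dirty, but its reads are unchanged (south.txt unchanged, index.gen unchanged); cached -14 stands.
  link.gen: a read changed (west.txt -6->-5) — executes, giving -5.
  north.gen: a read changed (link.gen -6->-5) — executes, giving 5.
  probe.gen: a read changed (driver.gen -12->-10) — executes, giving 10.
  gamma.gen: a read changed (probe.gen 12->10) — executes, giving -10.
  tables.gen: a read changed (gamma.gen -12->-10; north.gen 6->5) — executes, giving -50.
  meta.gen: a read changed (north.gen 6->5; tables.gen -72->-50) — executes, giving 55.
  model.gen: a read changed (meta.gen 78->55) — executes, giving 55.
  opt.gen: a read changed (model.gen 78->55) — executes, giving 55.
  fold.gen: a read changed (model.gen 78->55; opt.gen 78->55) — executes, giving 55.
  render.gen: a read changed (gamma.gen -12->-10; fold.gen 78->55) — executes, giving 45.
  shard.gen: a read changed (fold.gen 78->55; render.gen 66->45) — executes, giving 55.
  graph.gen: a read changed (shard.gen 78->55; fold.gen 78->55) — executes, giving 110.
  config.gen: a read changed (graph.gen 156->110; west.txt -6->-5) — executes, giving -5.
  delta.gen: a read changed (config.gen -6->-5; fold.gen 78->55) — executes, giving 55.

Note where the cutoff bites: codegen.gen is checked, finds nothing changed, and keeps its cache.

The edit dirties: codegen.gen, config.gen, delta.gen, driver.gen, fold.gen, gamma.gen, graph.gen, index.gen, link.gen, meta.gen, model.gen, north.gen, opt.gen, probe.gen, render.gen, shard.gen, tables.gen.
16 target commands run: config.gen, delta.gen, driver.gen, fold.gen, gamma.gen, graph.gen, index.gen, link.gen, meta.gen, model.gen, north.gen, opt.gen, probe.gen, render.gen, shard.gen, tables.gen.
Cache hits after checking: codegen.gen.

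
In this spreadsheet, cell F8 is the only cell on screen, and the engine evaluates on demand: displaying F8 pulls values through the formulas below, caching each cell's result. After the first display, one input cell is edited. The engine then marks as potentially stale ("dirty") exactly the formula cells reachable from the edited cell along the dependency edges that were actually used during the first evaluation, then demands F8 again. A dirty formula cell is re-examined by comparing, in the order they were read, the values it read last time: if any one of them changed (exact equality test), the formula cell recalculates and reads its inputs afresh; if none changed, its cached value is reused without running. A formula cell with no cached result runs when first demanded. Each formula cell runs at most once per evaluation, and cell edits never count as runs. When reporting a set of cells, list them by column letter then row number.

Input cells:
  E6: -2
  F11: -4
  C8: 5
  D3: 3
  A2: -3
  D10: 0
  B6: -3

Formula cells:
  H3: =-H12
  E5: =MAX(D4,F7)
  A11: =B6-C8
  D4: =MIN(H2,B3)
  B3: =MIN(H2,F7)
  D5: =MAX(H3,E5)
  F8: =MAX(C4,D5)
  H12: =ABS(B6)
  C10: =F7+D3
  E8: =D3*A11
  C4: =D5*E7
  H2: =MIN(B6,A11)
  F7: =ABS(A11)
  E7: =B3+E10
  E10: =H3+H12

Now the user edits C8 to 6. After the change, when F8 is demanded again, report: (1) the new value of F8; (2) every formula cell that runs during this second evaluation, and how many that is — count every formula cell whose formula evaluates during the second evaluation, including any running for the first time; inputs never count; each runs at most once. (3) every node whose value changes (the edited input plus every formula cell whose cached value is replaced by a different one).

F8 now evaluates to 9.
Run set: A11, B3, C4, D4, D5, E5, E7, F7, F8, H2 (10 run).
Changed values: A11, B3, C4, C8, D4, D5, E5, E7, F7, F8, H2.

Initial pass — values computed on the first demand:
  A11 = -3 - 5 = -8
  F7 = ABS(-8) = 8
  H2 = MIN(-3, -8) = -8
  B3 = MIN(-8, 8) = -8
  D4 = MIN(-8, -8) = -8
  E5 = MAX(-8, 8) = 8
  H12 = ABS(-3) = 3
  H3 = -(3) = -3
  D5 = MAX(-3, 8) = 8
  E10 = -3 + 3 = 0
  E7 = -8 + 0 = -8
  C4 = 8 * -8 = -64
  F8 = MAX(-64, 8) = 8

Second demand — change propagation:
  A11: re-runs because C8 5->6; new result -9.
  F7: re-runs because A11 -8->-9; new result 9.
  H2: re-runs because A11 -8->-9; new result -9.
  B3: re-runs because H2 -8->-9; F7 8->9; new result -9.
  D4: re-runs because H2 -8->-9; B3 -8->-9; new result -9.
  E5: re-runs because D4 -8->-9; F7 8->9; new result 9.
  D5: re-runs because E5 8->9; new result 9.
  E7: re-runs because B3 -8->-9; new result -9.
  C4: re-runs because D5 8->9; E7 -8->-9; new result -81.
  F8: re-runs because C4 -64->-81; D5 8->9; new result 9.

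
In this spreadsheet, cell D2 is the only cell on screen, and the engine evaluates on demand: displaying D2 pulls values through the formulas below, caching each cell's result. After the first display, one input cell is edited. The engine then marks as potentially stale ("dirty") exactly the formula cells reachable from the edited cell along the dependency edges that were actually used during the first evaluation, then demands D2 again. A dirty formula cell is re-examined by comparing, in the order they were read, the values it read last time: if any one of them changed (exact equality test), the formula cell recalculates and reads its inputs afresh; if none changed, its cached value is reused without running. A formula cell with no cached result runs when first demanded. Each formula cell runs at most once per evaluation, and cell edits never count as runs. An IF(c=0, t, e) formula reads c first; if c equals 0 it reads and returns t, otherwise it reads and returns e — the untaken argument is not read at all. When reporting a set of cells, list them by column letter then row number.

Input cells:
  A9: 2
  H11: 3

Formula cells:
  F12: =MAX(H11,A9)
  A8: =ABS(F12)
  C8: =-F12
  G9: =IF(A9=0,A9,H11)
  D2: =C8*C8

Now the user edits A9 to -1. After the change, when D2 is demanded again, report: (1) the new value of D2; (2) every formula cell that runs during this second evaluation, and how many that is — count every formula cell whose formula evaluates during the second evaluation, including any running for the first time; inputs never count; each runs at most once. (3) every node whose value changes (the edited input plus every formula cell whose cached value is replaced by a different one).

Initial pass — values computed on the first demand:
  F12 = MAX(3, 2) = 3
  C8 = -(3) = -3
  D2 = -3 * -3 = 9

Second demand — change propagation:
  F12: re-runs because A9 2->-1; new result 3 (unchanged).
  C8: re-examined; everything it read last time is the same (F12 unchanged) — cache -3 kept, no run.
  D2: re-examined; everything it read last time is the same (C8 unchanged, C8 unchanged) — cache 9 kept, no run.

The important point: F12 recomputes to an identical value, and the output ends up unchanged.

D2 now evaluates to 9.
Run set: F12 (1 run).
Changed values: A9.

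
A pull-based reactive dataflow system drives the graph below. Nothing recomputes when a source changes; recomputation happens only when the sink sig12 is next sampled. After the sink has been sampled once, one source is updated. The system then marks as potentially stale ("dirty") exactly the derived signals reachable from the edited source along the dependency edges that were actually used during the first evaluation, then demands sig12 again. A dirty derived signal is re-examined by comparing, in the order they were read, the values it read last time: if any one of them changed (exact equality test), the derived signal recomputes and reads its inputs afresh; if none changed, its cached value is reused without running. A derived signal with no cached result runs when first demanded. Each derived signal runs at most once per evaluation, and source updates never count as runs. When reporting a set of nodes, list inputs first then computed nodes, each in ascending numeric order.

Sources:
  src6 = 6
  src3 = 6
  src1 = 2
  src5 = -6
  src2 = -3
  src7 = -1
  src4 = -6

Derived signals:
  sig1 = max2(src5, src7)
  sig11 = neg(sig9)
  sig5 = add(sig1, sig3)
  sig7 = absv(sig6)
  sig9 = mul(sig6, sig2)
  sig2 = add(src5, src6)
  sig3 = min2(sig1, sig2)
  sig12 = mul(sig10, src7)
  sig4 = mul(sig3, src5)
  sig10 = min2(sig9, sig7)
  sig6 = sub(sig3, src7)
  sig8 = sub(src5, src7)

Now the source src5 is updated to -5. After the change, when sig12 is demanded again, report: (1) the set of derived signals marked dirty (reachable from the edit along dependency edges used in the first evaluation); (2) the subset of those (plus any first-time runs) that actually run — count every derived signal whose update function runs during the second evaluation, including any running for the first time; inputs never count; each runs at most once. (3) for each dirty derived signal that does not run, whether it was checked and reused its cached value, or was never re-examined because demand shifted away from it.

First evaluation (everything demanded from the output):
  sig1 = max2(-6, -1) = -1
  sig2 = add(-6, 6) = 0
  sig3 = min2(-1, 0) = -1
  sig6 = sub(-1, -1) = 0
  sig7 = absv(0) = 0
  sig9 = mul(0, 0) = 0
  sig10 = min2(0, 0) = 0
  sig12 = mul(0, -1) = 0

Propagation after the edit:
  sig1: runs — src5 -6->-5; result -1 (same value as before).
  sig2: runs — src5 -6->-5; result 1.
  sig3: runs — sig2 0->1; result -1 (same value as before).
  sig6: checked — values it read are unchanged (sig3 unchanged, src7 unchanged); reused cached 0 without running.
  sig7: checked — values it read are unchanged (sig6 unchanged); reused cached 0 without running.
  sig9: runs — sig2 0->1; result 0 (same value as before).
  sig10: checked — values it read are unchanged (sig9 unchanged, sig7 unchanged); reused cached 0 without running.
  sig12: checked — values it read are unchanged (sig10 unchanged, src7 unchanged); reused cached 0 without running.

Key observation: the cutoff stops propagation at sig6 — its inputs' values are unchanged, so it reuses its cache.

Marked dirty: sig1, sig2, sig3, sig6, sig7, sig9, sig10, sig12.
Derived signals that run: sig1, sig2, sig3, sig9 — 4 in total.
Checked but reused from cache: sig6, sig7, sig10, sig12.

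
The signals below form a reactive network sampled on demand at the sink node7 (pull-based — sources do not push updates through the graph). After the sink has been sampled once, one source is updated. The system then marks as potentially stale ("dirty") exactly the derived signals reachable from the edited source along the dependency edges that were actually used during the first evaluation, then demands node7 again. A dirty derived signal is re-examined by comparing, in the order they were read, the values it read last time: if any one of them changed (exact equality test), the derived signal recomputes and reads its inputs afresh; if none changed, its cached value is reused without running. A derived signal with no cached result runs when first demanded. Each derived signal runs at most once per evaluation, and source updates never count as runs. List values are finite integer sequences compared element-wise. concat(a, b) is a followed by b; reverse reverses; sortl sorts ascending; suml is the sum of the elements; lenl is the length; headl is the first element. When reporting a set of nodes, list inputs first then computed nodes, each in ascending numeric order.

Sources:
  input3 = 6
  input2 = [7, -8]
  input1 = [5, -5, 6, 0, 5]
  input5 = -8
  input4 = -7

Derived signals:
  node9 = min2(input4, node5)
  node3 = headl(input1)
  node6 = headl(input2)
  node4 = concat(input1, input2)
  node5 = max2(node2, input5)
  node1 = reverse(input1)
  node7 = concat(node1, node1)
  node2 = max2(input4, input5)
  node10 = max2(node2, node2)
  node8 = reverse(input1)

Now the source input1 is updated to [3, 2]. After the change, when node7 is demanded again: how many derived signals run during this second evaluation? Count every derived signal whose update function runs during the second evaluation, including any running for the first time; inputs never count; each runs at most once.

Run set: node1, node7 (2 run).

Initial pass — values computed on the first demand:
  node1 = reverse([5, -5, 6, 0, 5]) = [5, 0, 6, -5, 5]
  node7 = concat([5, 0, 6, -5, 5], [5, 0, 6, -5, 5]) = [5, 0, 6, -5, 5, 5, 0, 6, -5, 5]

Second demand — change propagation:
  node1: re-runs because input1 [5, -5, 6, 0, 5]->[3, 2]; new result [2, 3].
  node7: re-runs because node1 [5, 0, 6, -5, 5]->[2, 3]; node1 [5, 0, 6, -5, 5]->[2, 3]; new result [2, 3, 2, 3].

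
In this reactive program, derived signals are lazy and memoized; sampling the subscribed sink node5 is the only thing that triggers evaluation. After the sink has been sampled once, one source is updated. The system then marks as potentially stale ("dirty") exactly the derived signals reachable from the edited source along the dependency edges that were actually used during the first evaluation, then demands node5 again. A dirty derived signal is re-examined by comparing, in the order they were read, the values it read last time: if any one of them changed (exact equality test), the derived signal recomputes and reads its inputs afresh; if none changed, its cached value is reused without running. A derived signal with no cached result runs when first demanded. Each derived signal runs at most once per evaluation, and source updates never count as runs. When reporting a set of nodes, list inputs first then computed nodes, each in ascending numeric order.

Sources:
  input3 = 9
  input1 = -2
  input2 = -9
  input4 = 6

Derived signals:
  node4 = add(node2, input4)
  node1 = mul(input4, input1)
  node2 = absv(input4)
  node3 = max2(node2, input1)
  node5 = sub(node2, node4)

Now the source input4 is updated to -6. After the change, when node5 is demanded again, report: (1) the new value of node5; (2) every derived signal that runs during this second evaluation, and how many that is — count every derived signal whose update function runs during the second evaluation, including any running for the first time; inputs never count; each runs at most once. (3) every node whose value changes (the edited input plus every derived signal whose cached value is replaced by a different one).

Demanding node5 again yields 6.
3 derived signals run: node2, node4, node5.
The nodes whose values change: input4, node4, node5.

First demand of the output computes:
  node2 = absv(6) = 6
  node4 = add(6, 6) = 12
  node5 = sub(6, 12) = -6

After the edit, cleaning proceeds:
  node2: a read changed (input4 6->-6) — executes, giving 6 — identical to its old value.
  node4: a read changed (input4 6->-6) — executes, giving 0.
  node5: a read changed (node4 12->0) — executes, giving 6.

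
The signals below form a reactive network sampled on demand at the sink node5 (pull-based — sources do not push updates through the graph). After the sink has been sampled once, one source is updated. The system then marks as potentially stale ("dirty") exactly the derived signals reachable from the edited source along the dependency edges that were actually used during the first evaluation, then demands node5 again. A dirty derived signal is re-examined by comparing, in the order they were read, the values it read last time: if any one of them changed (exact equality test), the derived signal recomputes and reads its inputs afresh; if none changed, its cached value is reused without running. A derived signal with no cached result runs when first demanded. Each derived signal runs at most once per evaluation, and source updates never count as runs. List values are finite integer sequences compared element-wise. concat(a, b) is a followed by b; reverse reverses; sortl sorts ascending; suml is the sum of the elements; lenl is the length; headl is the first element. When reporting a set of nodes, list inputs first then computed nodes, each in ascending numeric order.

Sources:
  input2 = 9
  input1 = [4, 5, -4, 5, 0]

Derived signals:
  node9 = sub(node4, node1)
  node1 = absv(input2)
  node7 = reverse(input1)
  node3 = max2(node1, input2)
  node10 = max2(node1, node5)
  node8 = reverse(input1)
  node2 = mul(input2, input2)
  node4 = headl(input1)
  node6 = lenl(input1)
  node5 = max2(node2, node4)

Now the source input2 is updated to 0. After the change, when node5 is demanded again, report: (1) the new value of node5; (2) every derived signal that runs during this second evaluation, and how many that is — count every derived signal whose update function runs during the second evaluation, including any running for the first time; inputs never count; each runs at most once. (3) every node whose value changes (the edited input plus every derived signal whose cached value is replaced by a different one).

node5 now evaluates to 4.
Run set: node2, node5 (2 run).
Changed values: input2, node2, node5.

Initial pass — values computed on the first demand:
  node2 = mul(9, 9) = 81
  node4 = headl([4, 5, -4, 5, 0]) = 4
  node5 = max2(81, 4) = 81

Second demand — change propagation:
  node2: re-runs because input2 9->0; input2 9->0; new result 0.
  node5: re-runs because node2 81->0; new result 4.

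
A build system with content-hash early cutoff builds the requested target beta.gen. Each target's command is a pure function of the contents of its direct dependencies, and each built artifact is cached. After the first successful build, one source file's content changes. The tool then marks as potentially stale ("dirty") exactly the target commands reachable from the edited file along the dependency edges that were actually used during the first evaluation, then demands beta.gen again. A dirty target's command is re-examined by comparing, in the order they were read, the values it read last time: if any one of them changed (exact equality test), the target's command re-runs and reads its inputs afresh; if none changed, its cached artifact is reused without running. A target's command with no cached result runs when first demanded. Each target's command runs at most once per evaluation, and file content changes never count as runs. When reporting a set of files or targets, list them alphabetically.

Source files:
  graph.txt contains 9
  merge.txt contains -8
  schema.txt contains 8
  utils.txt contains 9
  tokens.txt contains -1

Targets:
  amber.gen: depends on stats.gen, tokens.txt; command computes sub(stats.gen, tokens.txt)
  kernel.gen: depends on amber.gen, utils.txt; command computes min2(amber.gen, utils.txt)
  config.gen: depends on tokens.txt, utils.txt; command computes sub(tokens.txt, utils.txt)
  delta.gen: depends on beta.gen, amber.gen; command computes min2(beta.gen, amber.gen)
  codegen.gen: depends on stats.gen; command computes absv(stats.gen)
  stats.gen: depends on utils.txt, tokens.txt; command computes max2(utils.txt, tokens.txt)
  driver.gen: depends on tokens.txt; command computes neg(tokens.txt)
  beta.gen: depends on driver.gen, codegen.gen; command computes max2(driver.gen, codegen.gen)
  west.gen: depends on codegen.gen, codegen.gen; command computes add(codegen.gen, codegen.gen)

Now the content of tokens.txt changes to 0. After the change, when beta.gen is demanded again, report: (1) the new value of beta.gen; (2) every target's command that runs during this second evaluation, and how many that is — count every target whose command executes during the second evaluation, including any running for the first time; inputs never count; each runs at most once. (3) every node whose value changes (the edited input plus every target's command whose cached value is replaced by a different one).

First evaluation (everything demanded from the output):
  driver.gen = neg(-1) = 1
  stats.gen = max2(9, -1) = 9
  codegen.gen = absv(9) = 9
  beta.gen = max2(1, 9) = 9

Propagation after the edit:
  driver.gen: runs — tokens.txt -1->0; result 0.
  stats.gen: runs — tokens.txt -1->0; result 9 (same value as before).
  codegen.gen: checked — values it read are unchanged (stats.gen unchanged); reused cached 9 without running.
  beta.gen: runs — driver.gen 1->0; result 9 (same value as before).

Key observation: the cutoff stops propagation at codegen.gen — its inputs' values are unchanged, so it reuses its cache.

New value of beta.gen: 9.
Target commands that run: beta.gen, driver.gen, stats.gen — 3 in total.
Values that change: driver.gen, tokens.txt.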